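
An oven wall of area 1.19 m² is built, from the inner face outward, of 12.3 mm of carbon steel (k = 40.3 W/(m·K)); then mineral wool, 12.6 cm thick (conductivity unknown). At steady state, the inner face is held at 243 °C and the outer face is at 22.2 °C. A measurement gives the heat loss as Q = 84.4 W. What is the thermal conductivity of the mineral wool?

ΣR = ΔT/Q = |243 − 22.2|/84.4 = 2.616 K/W
Known resistances:
  R_carbon steel = L/(kA) = 0.0123/(40.3·1.19) = 2.565×10^-4 K/W
R_mineral wool = ΣR − ΣR_known = 2.616 − 2.565×10^-4 = 2.616 K/W
L/(kA) = 2.616 ⇒ k = 0.126/(2.616·1.19) = 0.0405 W/m·K

k = 0.0405 W/m·K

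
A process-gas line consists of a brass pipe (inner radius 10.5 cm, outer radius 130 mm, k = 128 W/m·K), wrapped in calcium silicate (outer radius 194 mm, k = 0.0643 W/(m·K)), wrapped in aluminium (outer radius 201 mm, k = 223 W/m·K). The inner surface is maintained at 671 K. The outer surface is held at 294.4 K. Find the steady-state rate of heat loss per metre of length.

Q' = 380 W/m

Resistance network (inner→outer):
  R'_brass = ln(0.130/0.105)/(2πk) = 0.2136/(2π·128) = 2.656×10^-4 m·K/W
  R'_calcium silicate = ln(0.194/0.130)/(2πk) = 0.4003/(2π·0.0643) = 0.9909 m·K/W
  R'_aluminium = ln(0.201/0.194)/(2πk) = 0.03545/(2π·223) = 2.530×10^-5 m·K/W
ΣR = 2.656×10^-4 + 0.9909 + 2.530×10^-5 = 0.9912 m·K/W
Q' = ΔT/ΣR = (671 K − 294.4 K)/0.9912 = 380 W/m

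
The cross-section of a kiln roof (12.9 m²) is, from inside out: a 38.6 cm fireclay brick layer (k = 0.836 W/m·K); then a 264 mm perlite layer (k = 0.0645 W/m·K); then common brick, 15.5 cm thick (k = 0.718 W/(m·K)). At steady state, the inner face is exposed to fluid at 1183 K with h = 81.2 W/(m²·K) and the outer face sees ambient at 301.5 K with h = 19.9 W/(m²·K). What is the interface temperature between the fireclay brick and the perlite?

Resistance network (inner→outer):
  R_conv,in = 1/(hA) = 1/(81.2·12.9) = 9.547×10^-4 K/W
  R_fireclay brick = L/(kA) = 0.386/(0.836·12.9) = 0.03579 K/W
  R_perlite = L/(kA) = 0.264/(0.0645·12.9) = 0.3173 K/W
  R_common brick = L/(kA) = 0.155/(0.718·12.9) = 0.01673 K/W
  R_conv,out = 1/(hA) = 1/(19.9·12.9) = 0.003895 K/W
ΣR = 9.547×10^-4 + 0.03579 + 0.3173 + 0.01673 + 0.003895 = 0.3747 K/W
Q = ΔT/ΣR = (1183 K − 301.5 K)/0.3747 = 2353 W
From the inner boundary to the fireclay brick/perlite interface, ΣR_partial = 0.03674 K/W.
T_interface = T_in − Q·ΣR_partial = 1183 K − (2353)(0.03674) = 1097 K

T = 1097 K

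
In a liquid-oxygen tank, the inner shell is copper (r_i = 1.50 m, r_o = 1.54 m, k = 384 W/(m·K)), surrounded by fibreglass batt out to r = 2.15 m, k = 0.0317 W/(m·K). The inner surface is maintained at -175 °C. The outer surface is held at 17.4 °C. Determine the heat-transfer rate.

Series thermal resistances, inner to outer:
  R_copper = (1/1.50 − 1/1.54)/(4πk) = 0.01732/(4π·384) = 3.588×10^-6 K/W
  R_fibreglass batt = (1/1.54 − 1/2.15)/(4πk) = 0.1842/(4π·0.0317) = 0.4625 K/W
ΣR = 3.588×10^-6 + 0.4625 = 0.4625 K/W
Q = ΔT/ΣR = (-175 °C − 17.4 °C)/0.4625 = -416 W
(Negative Q ⇒ heat flows inward; heat gain = 416 W.)

Q = 416 W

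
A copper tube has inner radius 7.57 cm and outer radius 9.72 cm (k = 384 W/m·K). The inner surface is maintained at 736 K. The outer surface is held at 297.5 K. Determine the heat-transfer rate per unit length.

Q' = 4230 kW/m

Q' = 2πk·ΔT/ln(r₂/r₁) = 2π × 384 × 438.5 / ln(0.0972/0.0757) = 4.23×10^6 W/m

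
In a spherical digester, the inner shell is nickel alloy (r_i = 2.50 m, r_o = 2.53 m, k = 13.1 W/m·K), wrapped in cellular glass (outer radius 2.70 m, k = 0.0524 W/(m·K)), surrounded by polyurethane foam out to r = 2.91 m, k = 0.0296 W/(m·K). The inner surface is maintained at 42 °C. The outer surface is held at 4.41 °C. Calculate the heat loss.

Series thermal resistances, inner to outer:
  R_nickel alloy = (1/2.50 − 1/2.53)/(4πk) = 0.004743/(4π·13.1) = 2.881×10^-5 K/W
  R_cellular glass = (1/2.53 − 1/2.70)/(4πk) = 0.02489/(4π·0.0524) = 0.03779 K/W
  R_polyurethane foam = (1/2.70 − 1/2.91)/(4πk) = 0.02673/(4π·0.0296) = 0.07186 K/W
ΣR = 2.881×10^-5 + 0.03779 + 0.07186 = 0.1097 K/W
Q = ΔT/ΣR = (42 °C − 4.41 °C)/0.1097 = 343 W

Q = 343 W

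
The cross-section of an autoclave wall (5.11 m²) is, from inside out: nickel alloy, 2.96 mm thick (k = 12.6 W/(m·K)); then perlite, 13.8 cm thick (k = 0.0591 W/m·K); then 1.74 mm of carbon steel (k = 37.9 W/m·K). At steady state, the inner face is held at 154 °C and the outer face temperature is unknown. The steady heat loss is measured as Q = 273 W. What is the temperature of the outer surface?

Series resistances:
  R_nickel alloy = L/(kA) = 0.00296/(12.6·5.11) = 4.597×10^-5 K/W
  R_perlite = L/(kA) = 0.138/(0.0591·5.11) = 0.4570 K/W
  R_carbon steel = L/(kA) = 0.00174/(37.9·5.11) = 8.984×10^-6 K/W
ΣR = 0.4570 K/W
ΔT = Q·ΣR = 273 × 0.4570 = 124.8 K
Heat flows outward, so T_out = T_in − ΔT = 154 − 124.8 = 29.2 °C

T_out = 29.2 °C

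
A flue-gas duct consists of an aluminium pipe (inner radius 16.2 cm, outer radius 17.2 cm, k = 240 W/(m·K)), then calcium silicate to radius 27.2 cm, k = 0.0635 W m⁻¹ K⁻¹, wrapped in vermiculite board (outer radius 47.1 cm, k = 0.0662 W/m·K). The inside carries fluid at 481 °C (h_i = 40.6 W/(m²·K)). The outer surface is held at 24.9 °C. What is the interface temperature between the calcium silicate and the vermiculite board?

T = 266 °C

Treat each layer as a resistance in series:
  R'_conv,in = 1/(2πr h) = 1/(2π·0.162·40.6) = 0.02420 m·K/W
  R'_aluminium = ln(0.172/0.162)/(2πk) = 0.05990/(2π·240) = 3.972×10^-5 m·K/W
  R'_calcium silicate = ln(0.272/0.172)/(2πk) = 0.4583/(2π·0.0635) = 1.149 m·K/W
  R'_vermiculite board = ln(0.471/0.272)/(2πk) = 0.5491/(2π·0.0662) = 1.320 m·K/W
ΣR = 0.02420 + 3.972×10^-5 + 1.149 + 1.320 = 2.493 m·K/W
Q' = ΔT/ΣR = (481 °C − 24.9 °C)/2.493 = 183.0 W/m
From the inner boundary to the calcium silicate/vermiculite board interface, ΣR_partial = 1.173 m·K/W.
T_interface = T_in − Q'·ΣR_partial = 481 °C − (183.0)(1.173) = 266 °C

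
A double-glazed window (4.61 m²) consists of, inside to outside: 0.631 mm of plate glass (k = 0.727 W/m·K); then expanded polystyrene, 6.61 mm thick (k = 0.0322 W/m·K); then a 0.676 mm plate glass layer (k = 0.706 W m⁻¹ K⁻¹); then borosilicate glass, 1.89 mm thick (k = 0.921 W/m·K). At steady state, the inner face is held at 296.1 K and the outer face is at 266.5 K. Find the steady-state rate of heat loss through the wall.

Treat each layer as a resistance in series:
  R_plate glass = L/(kA) = 6.31×10^-4/(0.727·4.61) = 1.883×10^-4 K/W
  R_expanded polystyrene = L/(kA) = 0.00661/(0.0322·4.61) = 0.04453 K/W
  R_plate glass = L/(kA) = 6.76×10^-4/(0.706·4.61) = 2.077×10^-4 K/W
  R_borosilicate glass = L/(kA) = 0.00189/(0.921·4.61) = 4.451×10^-4 K/W
ΣR = 1.883×10^-4 + 0.04453 + 2.077×10^-4 + 4.451×10^-4 = 0.04537 K/W
Q = ΔT/ΣR = (296.1 K − 266.5 K)/0.04537 = 652 W

Q = 652 W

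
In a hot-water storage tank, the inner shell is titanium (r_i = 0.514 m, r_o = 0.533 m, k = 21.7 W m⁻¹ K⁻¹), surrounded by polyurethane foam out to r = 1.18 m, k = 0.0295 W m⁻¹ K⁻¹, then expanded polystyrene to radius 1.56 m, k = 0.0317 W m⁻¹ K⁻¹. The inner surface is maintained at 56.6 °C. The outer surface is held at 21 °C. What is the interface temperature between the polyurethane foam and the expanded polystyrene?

T = 26.6 °C

Resistance network (inner→outer):
  R_titanium = (1/0.514 − 1/0.533)/(4πk) = 0.06935/(4π·21.7) = 2.543×10^-4 K/W
  R_polyurethane foam = (1/0.533 − 1/1.18)/(4πk) = 1.029/(4π·0.0295) = 2.775 K/W
  R_expanded polystyrene = (1/1.18 − 1/1.56)/(4πk) = 0.2064/(4π·0.0317) = 0.5182 K/W
ΣR = 2.543×10^-4 + 2.775 + 0.5182 = 3.293 K/W
Q = ΔT/ΣR = (56.6 °C − 21 °C)/3.293 = 10.81 W
From the inner boundary to the polyurethane foam/expanded polystyrene interface, ΣR_partial = 2.775 K/W.
T_interface = T_in − Q·ΣR_partial = 56.6 °C − (10.81)(2.775) = 26.6 °C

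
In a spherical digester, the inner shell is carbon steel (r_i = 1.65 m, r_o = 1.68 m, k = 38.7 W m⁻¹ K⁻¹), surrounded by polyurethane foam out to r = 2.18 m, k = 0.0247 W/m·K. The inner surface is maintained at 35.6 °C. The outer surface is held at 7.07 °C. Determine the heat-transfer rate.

Q = 64.9 W

Series thermal resistances, inner to outer:
  R_carbon steel = (1/1.65 − 1/1.68)/(4πk) = 0.01082/(4π·38.7) = 2.225×10^-5 K/W
  R_polyurethane foam = (1/1.68 − 1/2.18)/(4πk) = 0.1365/(4π·0.0247) = 0.4398 K/W
ΣR = 2.225×10^-5 + 0.4398 = 0.4398 K/W
Q = ΔT/ΣR = (35.6 °C − 7.07 °C)/0.4398 = 64.9 W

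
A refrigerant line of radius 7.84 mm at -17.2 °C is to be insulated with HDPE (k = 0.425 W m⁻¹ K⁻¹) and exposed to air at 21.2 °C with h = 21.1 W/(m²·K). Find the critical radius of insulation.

r_cr = 2.01 cm

For a cylinder, r_cr = k_ins/h = 0.425/21.1 = 0.0201 m = 2.01 cm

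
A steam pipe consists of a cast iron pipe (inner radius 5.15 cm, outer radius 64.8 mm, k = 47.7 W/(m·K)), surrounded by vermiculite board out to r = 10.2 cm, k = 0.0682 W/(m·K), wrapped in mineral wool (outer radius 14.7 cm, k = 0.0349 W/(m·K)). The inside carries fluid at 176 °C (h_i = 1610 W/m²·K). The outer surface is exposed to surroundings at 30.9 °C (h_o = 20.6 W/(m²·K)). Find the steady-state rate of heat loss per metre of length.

Series thermal resistances, inner to outer:
  R'_conv,in = 1/(2πr h) = 1/(2π·0.0515·1610) = 0.001919 m·K/W
  R'_cast iron = ln(0.0648/0.0515)/(2πk) = 0.2297/(2π·47.7) = 7.665×10^-4 m·K/W
  R'_vermiculite board = ln(0.102/0.0648)/(2πk) = 0.4537/(2π·0.0682) = 1.059 m·K/W
  R'_mineral wool = ln(0.147/0.102)/(2πk) = 0.3655/(2π·0.0349) = 1.667 m·K/W
  R'_conv,out = 1/(2πr h) = 1/(2π·0.147·20.6) = 0.05256 m·K/W
ΣR = 0.001919 + 7.665×10^-4 + 1.059 + 1.667 + 0.05256 = 2.781 m·K/W
Q' = ΔT/ΣR = (176 °C − 30.9 °C)/2.781 = 52.2 W/m

Q' = 52.2 W/m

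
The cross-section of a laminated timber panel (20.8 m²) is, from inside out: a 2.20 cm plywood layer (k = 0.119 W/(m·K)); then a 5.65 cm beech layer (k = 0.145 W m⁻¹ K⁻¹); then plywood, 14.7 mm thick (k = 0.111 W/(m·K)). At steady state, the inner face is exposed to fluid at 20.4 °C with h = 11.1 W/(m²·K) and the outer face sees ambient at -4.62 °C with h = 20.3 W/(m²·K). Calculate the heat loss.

Q = 615 W

Series thermal resistances, inner to outer:
  R_conv,in = 1/(hA) = 1/(11.1·20.8) = 0.004331 K/W
  R_plywood = L/(kA) = 0.0220/(0.119·20.8) = 0.008888 K/W
  R_beech = L/(kA) = 0.0565/(0.145·20.8) = 0.01873 K/W
  R_plywood = L/(kA) = 0.0147/(0.111·20.8) = 0.006367 K/W
  R_conv,out = 1/(hA) = 1/(20.3·20.8) = 0.002368 K/W
ΣR = 0.004331 + 0.008888 + 0.01873 + 0.006367 + 0.002368 = 0.04068 K/W
Q = ΔT/ΣR = (20.4 °C − -4.62 °C)/0.04068 = 615 W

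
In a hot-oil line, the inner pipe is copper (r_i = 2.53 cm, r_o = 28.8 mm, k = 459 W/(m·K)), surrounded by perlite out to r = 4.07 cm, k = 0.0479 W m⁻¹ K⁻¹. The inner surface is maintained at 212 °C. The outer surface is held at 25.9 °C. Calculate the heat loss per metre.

Q' = 162 W/m

Series thermal resistances, inner to outer:
  R'_copper = ln(0.0288/0.0253)/(2πk) = 0.1296/(2π·459) = 4.493×10^-5 m·K/W
  R'_perlite = ln(0.0407/0.0288)/(2πk) = 0.3459/(2π·0.0479) = 1.149 m·K/W
ΣR = 4.493×10^-5 + 1.149 = 1.149 m·K/W
Q' = ΔT/ΣR = (212 °C − 25.9 °C)/1.149 = 162 W/m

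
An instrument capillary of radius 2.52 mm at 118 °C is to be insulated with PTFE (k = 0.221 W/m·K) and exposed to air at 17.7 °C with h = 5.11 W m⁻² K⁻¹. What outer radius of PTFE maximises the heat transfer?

For a cylinder, r_cr = k_ins/h = 0.221/5.11 = 0.0432 m = 4.32 cm

r_cr = 4.32 cm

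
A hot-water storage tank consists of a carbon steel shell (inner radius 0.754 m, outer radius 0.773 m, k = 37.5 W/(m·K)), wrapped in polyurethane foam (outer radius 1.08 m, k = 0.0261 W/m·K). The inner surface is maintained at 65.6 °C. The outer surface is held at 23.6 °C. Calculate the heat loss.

Q = 37.5 W

Treat each layer as a resistance in series:
  R_carbon steel = (1/0.754 − 1/0.773)/(4πk) = 0.03260/(4π·37.5) = 6.918×10^-5 K/W
  R_polyurethane foam = (1/0.773 − 1/1.08)/(4πk) = 0.3677/(4π·0.0261) = 1.121 K/W
ΣR = 6.918×10^-5 + 1.121 = 1.121 K/W
Q = ΔT/ΣR = (65.6 °C − 23.6 °C)/1.121 = 37.5 W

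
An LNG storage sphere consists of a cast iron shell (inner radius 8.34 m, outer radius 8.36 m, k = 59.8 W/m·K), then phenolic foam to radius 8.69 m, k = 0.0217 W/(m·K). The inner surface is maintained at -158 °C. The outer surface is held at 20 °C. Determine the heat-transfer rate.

Series thermal resistances, inner to outer:
  R_cast iron = (1/8.34 − 1/8.36)/(4πk) = 2.869×10^-4/(4π·59.8) = 3.817×10^-7 K/W
  R_phenolic foam = (1/8.36 − 1/8.69)/(4πk) = 0.004542/(4π·0.0217) = 0.01666 K/W
ΣR = 3.817×10^-7 + 0.01666 = 0.01666 K/W
Q = ΔT/ΣR = (-158 °C − 20 °C)/0.01666 = -10700 W
(Negative Q ⇒ heat flows inward; heat gain = 10700 W.)

Q = 10.7 kW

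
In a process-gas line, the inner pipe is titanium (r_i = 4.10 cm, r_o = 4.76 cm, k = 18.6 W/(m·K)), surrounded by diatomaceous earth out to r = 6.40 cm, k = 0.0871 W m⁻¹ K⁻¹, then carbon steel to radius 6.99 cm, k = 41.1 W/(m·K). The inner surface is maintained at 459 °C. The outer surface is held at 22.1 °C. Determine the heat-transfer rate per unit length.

Q' = 805 W/m

Treat each layer as a resistance in series:
  R'_titanium = ln(0.0476/0.0410)/(2πk) = 0.1493/(2π·18.6) = 0.001277 m·K/W
  R'_diatomaceous earth = ln(0.0640/0.0476)/(2πk) = 0.2961/(2π·0.0871) = 0.5410 m·K/W
  R'_carbon steel = ln(0.0699/0.0640)/(2πk) = 0.08818/(2π·41.1) = 3.415×10^-4 m·K/W
ΣR = 0.001277 + 0.5410 + 3.415×10^-4 = 0.5426 m·K/W
Q' = ΔT/ΣR = (459 °C − 22.1 °C)/0.5426 = 805 W/m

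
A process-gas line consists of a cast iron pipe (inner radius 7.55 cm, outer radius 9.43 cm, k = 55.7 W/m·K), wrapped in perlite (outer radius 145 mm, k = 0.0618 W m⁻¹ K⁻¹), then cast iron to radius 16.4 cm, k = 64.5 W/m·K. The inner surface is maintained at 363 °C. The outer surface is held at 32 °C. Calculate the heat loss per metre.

Resistance network (inner→outer):
  R'_cast iron = ln(0.0943/0.0755)/(2πk) = 0.2223/(2π·55.7) = 6.353×10^-4 m·K/W
  R'_perlite = ln(0.145/0.0943)/(2πk) = 0.4303/(2π·0.0618) = 1.108 m·K/W
  R'_cast iron = ln(0.164/0.145)/(2πk) = 0.1231/(2π·64.5) = 3.038×10^-4 m·K/W
ΣR = 6.353×10^-4 + 1.108 + 3.038×10^-4 = 1.109 m·K/W
Q' = ΔT/ΣR = (363 °C − 32 °C)/1.109 = 298 W/m

Q' = 298 W/m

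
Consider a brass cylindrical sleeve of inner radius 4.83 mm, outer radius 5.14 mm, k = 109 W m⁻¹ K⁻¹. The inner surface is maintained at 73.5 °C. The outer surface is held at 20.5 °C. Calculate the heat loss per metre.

Q' = 2πk·ΔT/ln(r₂/r₁) = 2π × 109 × 53 / ln(0.00514/0.00483) = 5.84×10^5 W/m

Q' = 5.84×10^5 W/m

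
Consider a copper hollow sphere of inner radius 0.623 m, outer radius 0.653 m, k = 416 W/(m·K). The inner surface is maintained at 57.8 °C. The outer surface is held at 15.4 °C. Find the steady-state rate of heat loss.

Q = 4πk·ΔT/(1/r₁ − 1/r₂) = 4π × 416 × 42.4 / (1/0.623 − 1/0.653) = 3.01×10^6 W

Q = 3.01×10^6 W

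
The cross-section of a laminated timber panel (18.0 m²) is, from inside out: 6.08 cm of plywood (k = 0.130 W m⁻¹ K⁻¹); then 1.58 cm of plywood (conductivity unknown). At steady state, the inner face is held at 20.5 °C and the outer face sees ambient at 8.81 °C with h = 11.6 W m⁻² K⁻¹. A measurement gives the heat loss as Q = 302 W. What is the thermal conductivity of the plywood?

k = 0.111 W/m·K

ΣR = ΔT/Q = |20.5 − 8.81|/302 = 0.03871 K/W
Known resistances:
  R_plywood = L/(kA) = 0.0608/(0.130·18.0) = 0.02598 K/W
  R_conv,out = 1/(hA) = 1/(11.6·18.0) = 0.004789 K/W
R_plywood = ΣR − ΣR_known = 0.03871 − 0.03077 = 0.007940 K/W
L/(kA) = 0.007940 ⇒ k = 0.0158/(0.007940·18.0) = 0.111 W/m·K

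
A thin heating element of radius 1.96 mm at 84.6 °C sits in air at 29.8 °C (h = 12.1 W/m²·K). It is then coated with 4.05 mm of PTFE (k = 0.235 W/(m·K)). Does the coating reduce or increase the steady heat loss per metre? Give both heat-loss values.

increases: 8.17 → 18.6 W/m

Critical radius for a cylinder: r_cr = k/h = 0.0194 m = 1.94 cm.
Outer radius after coating: r₂ = 0.00196 + 0.00405 = 0.00601 m.
Since r₁ < r_cr and r₂ ≤ r_cr, the coating moves toward the maximum at r_cr — heat loss rises.
Bare: R = 1/(2πr₁h) = 6.711 m·K/W; Q = 54.8/6.711 = 8.17 W/m.
Coated: R = R_cond + R_conv = 2.947 m·K/W; Q = 54.8/2.947 = 18.6 W/m.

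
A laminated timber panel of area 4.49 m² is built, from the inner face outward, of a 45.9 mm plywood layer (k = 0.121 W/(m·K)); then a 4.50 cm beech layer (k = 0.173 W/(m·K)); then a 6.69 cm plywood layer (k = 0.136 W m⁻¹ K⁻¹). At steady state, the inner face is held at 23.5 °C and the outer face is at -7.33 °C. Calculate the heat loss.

Treat each layer as a resistance in series:
  R_plywood = L/(kA) = 0.0459/(0.121·4.49) = 0.08449 K/W
  R_beech = L/(kA) = 0.0450/(0.173·4.49) = 0.05793 K/W
  R_plywood = L/(kA) = 0.0669/(0.136·4.49) = 0.1096 K/W
ΣR = 0.08449 + 0.05793 + 0.1096 = 0.2520 K/W
Q = ΔT/ΣR = (23.5 °C − -7.33 °C)/0.2520 = 122 W

Q = 122 W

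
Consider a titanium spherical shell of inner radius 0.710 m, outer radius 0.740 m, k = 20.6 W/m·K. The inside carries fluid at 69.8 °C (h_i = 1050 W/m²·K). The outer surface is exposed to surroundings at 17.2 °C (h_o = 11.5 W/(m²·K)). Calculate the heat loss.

Q = 4.04 kW

Resistance network (inner→outer):
  R_conv,in = 1/(4πr²h) = 1/(4π·0.710²·1050) = 1.503×10^-4 K/W
  R_titanium = (1/0.710 − 1/0.740)/(4πk) = 0.05710/(4π·20.6) = 2.206×10^-4 K/W
  R_conv,out = 1/(4πr²h) = 1/(4π·0.740²·11.5) = 0.01264 K/W
ΣR = 1.503×10^-4 + 2.206×10^-4 + 0.01264 = 0.01301 K/W
Q = ΔT/ΣR = (69.8 °C − 17.2 °C)/0.01301 = 4040 W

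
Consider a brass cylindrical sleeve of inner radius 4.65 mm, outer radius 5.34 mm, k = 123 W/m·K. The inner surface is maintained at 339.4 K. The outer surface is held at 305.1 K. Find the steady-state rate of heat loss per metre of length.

Q' = 2πk·ΔT/ln(r₂/r₁) = 2π × 123 × 34.3 / ln(0.00534/0.00465) = 1.92×10^5 W/m

Q' = 192 kW/m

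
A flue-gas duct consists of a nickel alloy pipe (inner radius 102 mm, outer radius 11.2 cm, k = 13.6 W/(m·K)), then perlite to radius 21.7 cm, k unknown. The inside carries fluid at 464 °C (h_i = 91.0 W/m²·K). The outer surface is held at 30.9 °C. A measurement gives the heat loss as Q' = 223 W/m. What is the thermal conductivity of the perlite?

ΣR = ΔT/Q' = |464 − 30.9|/223 = 1.942 m·K/W
Known resistances:
  R'_conv,in = 1/(2πr h) = 1/(2π·0.102·91.0) = 0.01715 m·K/W
  R'_nickel alloy = ln(0.112/0.102)/(2πk) = 0.09353/(2π·13.6) = 0.001094 m·K/W
R_perlite = ΣR − ΣR_known = 1.942 − 0.01824 = 1.924 m·K/W
ln(r₂/r₁)/(2πk) = 1.924 ⇒ k = 0.6614/(2π·1.924) = 0.0547 W/m·K

k = 0.0547 W/m·K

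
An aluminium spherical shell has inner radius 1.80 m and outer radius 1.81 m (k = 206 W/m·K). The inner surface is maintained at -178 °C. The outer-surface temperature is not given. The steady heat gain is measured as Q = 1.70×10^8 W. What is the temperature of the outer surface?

T_out = 23.6 °C

Series resistances:
  R_aluminium = (1/1.80 − 1/1.81)/(4πk) = 0.003069/(4π·206) = 1.186×10^-6 K/W
ΣR = 1.186×10^-6 K/W
ΔT = Q·ΣR = 1.70×10^8 × 1.186×10^-6 = 201.6 K
Heat flows inward, so T_out = T_in + ΔT = -178 + 201.6 = 23.6 °C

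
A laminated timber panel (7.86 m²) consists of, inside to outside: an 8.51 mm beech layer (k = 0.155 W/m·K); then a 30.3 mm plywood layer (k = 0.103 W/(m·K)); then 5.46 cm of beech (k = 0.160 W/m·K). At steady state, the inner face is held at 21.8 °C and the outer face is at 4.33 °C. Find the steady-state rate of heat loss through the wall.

Q = 199 W

Treat each layer as a resistance in series:
  R_beech = L/(kA) = 0.00851/(0.155·7.86) = 0.006985 K/W
  R_plywood = L/(kA) = 0.0303/(0.103·7.86) = 0.03743 K/W
  R_beech = L/(kA) = 0.0546/(0.160·7.86) = 0.04342 K/W
ΣR = 0.006985 + 0.03743 + 0.04342 = 0.08783 K/W
Q = ΔT/ΣR = (21.8 °C − 4.33 °C)/0.08783 = 199 W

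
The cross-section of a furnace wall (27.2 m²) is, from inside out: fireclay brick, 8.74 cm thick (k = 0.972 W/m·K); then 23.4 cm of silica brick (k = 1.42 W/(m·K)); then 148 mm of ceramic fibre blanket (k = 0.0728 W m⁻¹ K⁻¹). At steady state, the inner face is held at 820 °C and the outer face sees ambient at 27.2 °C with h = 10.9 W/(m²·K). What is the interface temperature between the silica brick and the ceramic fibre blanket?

Resistance network (inner→outer):
  R_fireclay brick = L/(kA) = 0.0874/(0.972·27.2) = 0.003306 K/W
  R_silica brick = L/(kA) = 0.234/(1.42·27.2) = 0.006058 K/W
  R_ceramic fibre blanket = L/(kA) = 0.148/(0.0728·27.2) = 0.07474 K/W
  R_conv,out = 1/(hA) = 1/(10.9·27.2) = 0.003373 K/W
ΣR = 0.003306 + 0.006058 + 0.07474 + 0.003373 = 0.08748 K/W
Q = ΔT/ΣR = (820 °C − 27.2 °C)/0.08748 = 9063 W
From the inner boundary to the silica brick/ceramic fibre blanket interface, ΣR_partial = 0.009364 K/W.
T_interface = T_in − Q·ΣR_partial = 820 °C − (9063)(0.009364) = 735 °C

T = 735 °C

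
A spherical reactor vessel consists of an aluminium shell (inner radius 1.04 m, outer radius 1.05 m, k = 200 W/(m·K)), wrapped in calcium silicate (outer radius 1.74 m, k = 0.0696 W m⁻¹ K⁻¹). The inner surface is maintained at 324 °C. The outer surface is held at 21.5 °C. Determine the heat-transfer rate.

Q = 701 W

Resistance network (inner→outer):
  R_aluminium = (1/1.04 − 1/1.05)/(4πk) = 0.009158/(4π·200) = 3.644×10^-6 K/W
  R_calcium silicate = (1/1.05 − 1/1.74)/(4πk) = 0.3777/(4π·0.0696) = 0.4318 K/W
ΣR = 3.644×10^-6 + 0.4318 = 0.4318 K/W
Q = ΔT/ΣR = (324 °C − 21.5 °C)/0.4318 = 701 W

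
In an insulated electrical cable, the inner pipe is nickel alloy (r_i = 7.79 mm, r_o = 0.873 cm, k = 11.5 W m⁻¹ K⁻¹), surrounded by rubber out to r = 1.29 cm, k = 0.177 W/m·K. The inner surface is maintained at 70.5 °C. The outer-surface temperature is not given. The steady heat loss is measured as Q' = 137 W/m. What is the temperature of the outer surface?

T_out = 22.2 °C

Series resistances:
  R'_nickel alloy = ln(0.00873/0.00779)/(2πk) = 0.1139/(2π·11.5) = 0.001577 m·K/W
  R'_rubber = ln(0.0129/0.00873)/(2πk) = 0.3905/(2π·0.177) = 0.3511 m·K/W
ΣR = 0.3527 m·K/W
ΔT = Q'·ΣR = 137 × 0.3527 = 48.32 K
Heat flows outward, so T_out = T_in − ΔT = 70.5 − 48.32 = 22.2 °C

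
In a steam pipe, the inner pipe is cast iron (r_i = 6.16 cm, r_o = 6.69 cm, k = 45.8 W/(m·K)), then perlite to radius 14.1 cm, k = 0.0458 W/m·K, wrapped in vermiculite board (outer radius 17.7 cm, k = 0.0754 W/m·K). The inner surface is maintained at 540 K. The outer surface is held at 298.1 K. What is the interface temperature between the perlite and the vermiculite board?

T = 335.9 K

Resistance network (inner→outer):
  R'_cast iron = ln(0.0669/0.0616)/(2πk) = 0.08254/(2π·45.8) = 2.868×10^-4 m·K/W
  R'_perlite = ln(0.141/0.0669)/(2πk) = 0.7456/(2π·0.0458) = 2.591 m·K/W
  R'_vermiculite board = ln(0.177/0.141)/(2πk) = 0.2274/(2π·0.0754) = 0.4800 m·K/W
ΣR = 2.868×10^-4 + 2.591 + 0.4800 = 3.071 m·K/W
Q' = ΔT/ΣR = (540 K − 298.1 K)/3.071 = 78.77 W/m
From the inner boundary to the perlite/vermiculite board interface, ΣR_partial = 2.591 m·K/W.
T_interface = T_in − Q'·ΣR_partial = 540 K − (78.77)(2.591) = 335.9 K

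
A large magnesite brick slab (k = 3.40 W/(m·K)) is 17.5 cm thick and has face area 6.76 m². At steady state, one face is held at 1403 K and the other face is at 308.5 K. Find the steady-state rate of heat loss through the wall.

Q = 1.44×10^5 W

Q = kA·ΔT/L = 3.40 × 6.76 × |1403 K − 308.5 K| / 0.175 = 1.44×10^5 W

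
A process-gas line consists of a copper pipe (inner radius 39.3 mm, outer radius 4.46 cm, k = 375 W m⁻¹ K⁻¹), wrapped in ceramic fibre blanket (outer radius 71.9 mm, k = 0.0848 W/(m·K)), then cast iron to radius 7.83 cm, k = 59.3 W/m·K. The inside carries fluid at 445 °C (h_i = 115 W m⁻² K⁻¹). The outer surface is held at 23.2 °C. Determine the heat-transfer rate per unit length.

Treat each layer as a resistance in series:
  R'_conv,in = 1/(2πr h) = 1/(2π·0.0393·115) = 0.03522 m·K/W
  R'_copper = ln(0.0446/0.0393)/(2πk) = 0.1265/(2π·375) = 5.369×10^-5 m·K/W
  R'_ceramic fibre blanket = ln(0.0719/0.0446)/(2πk) = 0.4775/(2π·0.0848) = 0.8963 m·K/W
  R'_cast iron = ln(0.0783/0.0719)/(2πk) = 0.08527/(2π·59.3) = 2.289×10^-4 m·K/W
ΣR = 0.03522 + 5.369×10^-5 + 0.8963 + 2.289×10^-4 = 0.9318 m·K/W
Q' = ΔT/ΣR = (445 °C − 23.2 °C)/0.9318 = 453 W/m

Q' = 453 W/m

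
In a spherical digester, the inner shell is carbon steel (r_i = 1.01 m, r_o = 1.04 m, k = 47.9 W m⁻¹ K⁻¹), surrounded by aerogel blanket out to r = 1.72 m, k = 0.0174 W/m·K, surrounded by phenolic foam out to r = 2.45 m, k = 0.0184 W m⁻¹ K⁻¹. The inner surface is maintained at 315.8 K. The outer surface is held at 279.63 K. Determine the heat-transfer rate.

Resistance network (inner→outer):
  R_carbon steel = (1/1.01 − 1/1.04)/(4πk) = 0.02856/(4π·47.9) = 4.745×10^-5 K/W
  R_aerogel blanket = (1/1.04 − 1/1.72)/(4πk) = 0.3801/(4π·0.0174) = 1.739 K/W
  R_phenolic foam = (1/1.72 − 1/2.45)/(4πk) = 0.1732/(4π·0.0184) = 0.7492 K/W
ΣR = 4.745×10^-5 + 1.739 + 0.7492 = 2.488 K/W
Q = ΔT/ΣR = (315.8 K − 279.63 K)/2.488 = 14.5 W

Q = 14.5 W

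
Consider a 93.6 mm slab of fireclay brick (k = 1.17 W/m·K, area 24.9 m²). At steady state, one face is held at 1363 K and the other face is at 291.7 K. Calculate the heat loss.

Q = kA·ΔT/L = 1.17 × 24.9 × |1363 K − 291.7 K| / 0.0936 = 3.33×10^5 W

Q = 3.33×10^5 W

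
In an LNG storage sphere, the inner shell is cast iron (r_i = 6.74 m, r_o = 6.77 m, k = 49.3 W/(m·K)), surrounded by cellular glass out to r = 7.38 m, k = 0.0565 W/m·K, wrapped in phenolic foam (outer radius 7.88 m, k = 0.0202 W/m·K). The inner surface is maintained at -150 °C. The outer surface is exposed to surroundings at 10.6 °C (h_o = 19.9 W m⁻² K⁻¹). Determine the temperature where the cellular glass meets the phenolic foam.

T = -96.0 °C

Treat each layer as a resistance in series:
  R_cast iron = (1/6.74 − 1/6.77)/(4πk) = 6.575×10^-4/(4π·49.3) = 1.061×10^-6 K/W
  R_cellular glass = (1/6.77 − 1/7.38)/(4πk) = 0.01221/(4π·0.0565) = 0.01720 K/W
  R_phenolic foam = (1/7.38 − 1/7.88)/(4πk) = 0.008598/(4π·0.0202) = 0.03387 K/W
  R_conv,out = 1/(4πr²h) = 1/(4π·7.88²·19.9) = 6.440×10^-5 K/W
ΣR = 1.061×10^-6 + 0.01720 + 0.03387 + 6.440×10^-5 = 0.05114 K/W
Q = ΔT/ΣR = (-150 °C − 10.6 °C)/0.05114 = -3140 W
From the inner boundary to the cellular glass/phenolic foam interface, ΣR_partial = 0.01720 K/W.
T_interface = T_in − Q·ΣR_partial = -150 °C − (-3140)(0.01720) = -96.0 °C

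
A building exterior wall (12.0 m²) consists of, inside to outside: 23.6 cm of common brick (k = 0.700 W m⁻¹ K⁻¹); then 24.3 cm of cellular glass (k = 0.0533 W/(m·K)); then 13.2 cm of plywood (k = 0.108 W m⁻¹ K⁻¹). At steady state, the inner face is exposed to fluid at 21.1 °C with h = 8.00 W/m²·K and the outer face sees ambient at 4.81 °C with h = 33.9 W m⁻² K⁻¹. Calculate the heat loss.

Treat each layer as a resistance in series:
  R_conv,in = 1/(hA) = 1/(8.00·12.0) = 0.01042 K/W
  R_common brick = L/(kA) = 0.236/(0.700·12.0) = 0.02810 K/W
  R_cellular glass = L/(kA) = 0.243/(0.0533·12.0) = 0.3799 K/W
  R_plywood = L/(kA) = 0.132/(0.108·12.0) = 0.1019 K/W
  R_conv,out = 1/(hA) = 1/(33.9·12.0) = 0.002458 K/W
ΣR = 0.01042 + 0.02810 + 0.3799 + 0.1019 + 0.002458 = 0.5228 K/W
Q = ΔT/ΣR = (21.1 °C − 4.81 °C)/0.5228 = 31.2 W

Q = 31.2 W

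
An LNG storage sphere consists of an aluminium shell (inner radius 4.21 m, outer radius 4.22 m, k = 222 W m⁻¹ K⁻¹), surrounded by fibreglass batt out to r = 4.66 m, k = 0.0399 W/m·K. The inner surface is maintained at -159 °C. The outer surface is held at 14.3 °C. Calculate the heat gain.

Q = 3880 W

Treat each layer as a resistance in series:
  R_aluminium = (1/4.21 − 1/4.22)/(4πk) = 5.629×10^-4/(4π·222) = 2.018×10^-7 K/W
  R_fibreglass batt = (1/4.22 − 1/4.66)/(4πk) = 0.02237/(4π·0.0399) = 0.04462 K/W
ΣR = 2.018×10^-7 + 0.04462 = 0.04462 K/W
Q = ΔT/ΣR = (-159 °C − 14.3 °C)/0.04462 = -3880 W
(Negative Q ⇒ heat flows inward; heat gain = 3880 W.)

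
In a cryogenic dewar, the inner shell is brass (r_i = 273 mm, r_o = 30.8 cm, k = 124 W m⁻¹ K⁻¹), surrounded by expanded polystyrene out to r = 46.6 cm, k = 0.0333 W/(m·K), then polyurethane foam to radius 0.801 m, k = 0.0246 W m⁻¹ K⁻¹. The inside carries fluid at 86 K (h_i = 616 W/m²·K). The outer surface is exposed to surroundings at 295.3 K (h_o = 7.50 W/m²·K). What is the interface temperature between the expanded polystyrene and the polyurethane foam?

Treat each layer as a resistance in series:
  R_conv,in = 1/(4πr²h) = 1/(4π·0.273²·616) = 0.001733 K/W
  R_brass = (1/0.273 − 1/0.308)/(4πk) = 0.4163/(4π·124) = 2.671×10^-4 K/W
  R_expanded polystyrene = (1/0.308 − 1/0.466)/(4πk) = 1.101/(4π·0.0333) = 2.631 K/W
  R_polyurethane foam = (1/0.466 − 1/0.801)/(4πk) = 0.8975/(4π·0.0246) = 2.903 K/W
  R_conv,out = 1/(4πr²h) = 1/(4π·0.801²·7.50) = 0.01654 K/W
ΣR = 0.001733 + 2.671×10^-4 + 2.631 + 2.903 + 0.01654 = 5.553 K/W
Q = ΔT/ΣR = (86 K − 295.3 K)/5.553 = -37.69 W
From the inner boundary to the expanded polystyrene/polyurethane foam interface, ΣR_partial = 2.633 K/W.
T_interface = T_in − Q·ΣR_partial = 86 K − (-37.69)(2.633) = 185.2 K

T = 185.2 K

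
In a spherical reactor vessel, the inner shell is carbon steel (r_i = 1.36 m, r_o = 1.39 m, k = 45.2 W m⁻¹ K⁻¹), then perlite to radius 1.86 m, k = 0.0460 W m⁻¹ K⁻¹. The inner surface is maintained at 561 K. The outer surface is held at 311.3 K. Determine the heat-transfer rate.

Resistance network (inner→outer):
  R_carbon steel = (1/1.36 − 1/1.39)/(4πk) = 0.01587/(4π·45.2) = 2.794×10^-5 K/W
  R_perlite = (1/1.39 − 1/1.86)/(4πk) = 0.1818/(4π·0.0460) = 0.3145 K/W
ΣR = 2.794×10^-5 + 0.3145 = 0.3145 K/W
Q = ΔT/ΣR = (561 K − 311.3 K)/0.3145 = 794 W

Q = 794 W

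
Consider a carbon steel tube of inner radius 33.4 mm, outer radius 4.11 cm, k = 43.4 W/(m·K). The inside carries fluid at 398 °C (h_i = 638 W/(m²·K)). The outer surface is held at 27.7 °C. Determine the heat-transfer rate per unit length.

Resistance network (inner→outer):
  R'_conv,in = 1/(2πr h) = 1/(2π·0.0334·638) = 0.007469 m·K/W
  R'_carbon steel = ln(0.0411/0.0334)/(2πk) = 0.2075/(2π·43.4) = 7.608×10^-4 m·K/W
ΣR = 0.007469 + 7.608×10^-4 = 0.008230 m·K/W
Q' = ΔT/ΣR = (398 °C − 27.7 °C)/0.008230 = 45000 W/m

Q' = 45.0 kW/m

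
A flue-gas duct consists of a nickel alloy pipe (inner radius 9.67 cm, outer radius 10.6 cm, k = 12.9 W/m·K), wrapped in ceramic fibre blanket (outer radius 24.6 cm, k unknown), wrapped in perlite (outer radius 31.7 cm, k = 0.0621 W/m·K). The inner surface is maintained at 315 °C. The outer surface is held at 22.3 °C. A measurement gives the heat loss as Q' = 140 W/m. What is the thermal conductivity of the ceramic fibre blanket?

k = 0.0931 W/m·K

ΣR = ΔT/Q' = |315 − 22.3|/140 = 2.091 m·K/W
Known resistances:
  R'_nickel alloy = ln(0.106/0.0967)/(2πk) = 0.09183/(2π·12.9) = 0.001133 m·K/W
  R'_perlite = ln(0.317/0.246)/(2πk) = 0.2536/(2π·0.0621) = 0.6499 m·K/W
R_ceramic fibre blanket = ΣR − ΣR_known = 2.091 − 0.6510 = 1.440 m·K/W
ln(r₂/r₁)/(2πk) = 1.440 ⇒ k = 0.8419/(2π·1.440) = 0.0931 W/m·K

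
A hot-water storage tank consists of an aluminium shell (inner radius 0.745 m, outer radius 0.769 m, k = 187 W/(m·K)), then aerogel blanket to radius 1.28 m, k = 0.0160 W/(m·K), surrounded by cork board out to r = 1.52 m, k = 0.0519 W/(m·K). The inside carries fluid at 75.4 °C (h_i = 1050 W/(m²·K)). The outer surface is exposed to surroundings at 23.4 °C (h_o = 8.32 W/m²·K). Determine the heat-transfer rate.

Q = 18.7 W

Series thermal resistances, inner to outer:
  R_conv,in = 1/(4πr²h) = 1/(4π·0.745²·1050) = 1.365×10^-4 K/W
  R_aluminium = (1/0.745 − 1/0.769)/(4πk) = 0.04189/(4π·187) = 1.783×10^-5 K/W
  R_aerogel blanket = (1/0.769 − 1/1.28)/(4πk) = 0.5191/(4π·0.0160) = 2.582 K/W
  R_cork board = (1/1.28 − 1/1.52)/(4πk) = 0.1234/(4π·0.0519) = 0.1891 K/W
  R_conv,out = 1/(4πr²h) = 1/(4π·1.52²·8.32) = 0.004140 K/W
ΣR = 1.365×10^-4 + 1.783×10^-5 + 2.582 + 0.1891 + 0.004140 = 2.775 K/W
Q = ΔT/ΣR = (75.4 °C − 23.4 °C)/2.775 = 18.7 W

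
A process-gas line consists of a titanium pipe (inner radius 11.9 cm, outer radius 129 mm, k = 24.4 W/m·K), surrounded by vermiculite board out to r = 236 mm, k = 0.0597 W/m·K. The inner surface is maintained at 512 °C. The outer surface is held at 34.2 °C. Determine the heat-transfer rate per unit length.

Q' = 297 W/m

Resistance network (inner→outer):
  R'_titanium = ln(0.129/0.119)/(2πk) = 0.08069/(2π·24.4) = 5.263×10^-4 m·K/W
  R'_vermiculite board = ln(0.236/0.129)/(2πk) = 0.6040/(2π·0.0597) = 1.610 m·K/W
ΣR = 5.263×10^-4 + 1.610 = 1.611 m·K/W
Q' = ΔT/ΣR = (512 °C − 34.2 °C)/1.611 = 297 W/m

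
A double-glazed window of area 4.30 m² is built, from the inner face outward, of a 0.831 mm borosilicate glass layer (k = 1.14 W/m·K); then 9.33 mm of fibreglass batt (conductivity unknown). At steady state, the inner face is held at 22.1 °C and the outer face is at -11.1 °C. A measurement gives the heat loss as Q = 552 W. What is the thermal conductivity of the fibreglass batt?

k = 0.0362 W/m·K

ΣR = ΔT/Q = |22.1 − -11.1|/552 = 0.06014 K/W
Known resistances:
  R_borosilicate glass = L/(kA) = 8.31×10^-4/(1.14·4.30) = 1.695×10^-4 K/W
R_fibreglass batt = ΣR − ΣR_known = 0.06014 − 1.695×10^-4 = 0.05997 K/W
L/(kA) = 0.05997 ⇒ k = 0.00933/(0.05997·4.30) = 0.0362 W/m·K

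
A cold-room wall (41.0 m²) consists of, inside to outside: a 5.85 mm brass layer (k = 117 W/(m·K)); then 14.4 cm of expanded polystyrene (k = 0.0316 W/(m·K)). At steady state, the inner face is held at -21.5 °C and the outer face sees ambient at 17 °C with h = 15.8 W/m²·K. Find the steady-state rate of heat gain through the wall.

Q = 342 W

Series thermal resistances, inner to outer:
  R_brass = L/(kA) = 0.00585/(117·41.0) = 1.220×10^-6 K/W
  R_expanded polystyrene = L/(kA) = 0.144/(0.0316·41.0) = 0.1111 K/W
  R_conv,out = 1/(hA) = 1/(15.8·41.0) = 0.001544 K/W
ΣR = 1.220×10^-6 + 0.1111 + 0.001544 = 0.1126 K/W
Q = ΔT/ΣR = (-21.5 °C − 17 °C)/0.1126 = -342 W
(Negative Q ⇒ heat flows inward; heat gain = 342 W.)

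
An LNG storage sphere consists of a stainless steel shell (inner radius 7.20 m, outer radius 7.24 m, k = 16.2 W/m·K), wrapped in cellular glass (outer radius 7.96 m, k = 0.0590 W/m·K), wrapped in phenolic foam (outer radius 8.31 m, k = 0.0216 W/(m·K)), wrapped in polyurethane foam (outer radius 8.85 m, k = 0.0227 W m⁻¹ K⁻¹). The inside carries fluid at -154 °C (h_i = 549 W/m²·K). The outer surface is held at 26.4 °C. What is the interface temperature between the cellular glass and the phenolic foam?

T = -105 °C

Resistance network (inner→outer):
  R_conv,in = 1/(4πr²h) = 1/(4π·7.20²·549) = 2.796×10^-6 K/W
  R_stainless steel = (1/7.20 − 1/7.24)/(4πk) = 7.673×10^-4/(4π·16.2) = 3.769×10^-6 K/W
  R_cellular glass = (1/7.24 − 1/7.96)/(4πk) = 0.01249/(4π·0.0590) = 0.01685 K/W
  R_phenolic foam = (1/7.96 − 1/8.31)/(4πk) = 0.005291/(4π·0.0216) = 0.01949 K/W
  R_polyurethane foam = (1/8.31 − 1/8.85)/(4πk) = 0.007343/(4π·0.0227) = 0.02574 K/W
ΣR = 2.796×10^-6 + 3.769×10^-6 + 0.01685 + 0.01949 + 0.02574 = 0.06209 K/W
Q = ΔT/ΣR = (-154 °C − 26.4 °C)/0.06209 = -2905 W
From the inner boundary to the cellular glass/phenolic foam interface, ΣR_partial = 0.01686 K/W.
T_interface = T_in − Q·ΣR_partial = -154 °C − (-2905)(0.01686) = -105 °C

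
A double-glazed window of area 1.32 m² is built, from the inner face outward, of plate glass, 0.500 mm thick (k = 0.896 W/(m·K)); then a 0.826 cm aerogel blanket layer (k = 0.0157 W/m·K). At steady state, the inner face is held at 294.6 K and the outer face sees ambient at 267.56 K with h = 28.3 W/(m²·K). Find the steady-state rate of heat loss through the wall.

Q = 63.5 W

Series thermal resistances, inner to outer:
  R_plate glass = L/(kA) = 5.00×10^-4/(0.896·1.32) = 4.228×10^-4 K/W
  R_aerogel blanket = L/(kA) = 0.00826/(0.0157·1.32) = 0.3986 K/W
  R_conv,out = 1/(hA) = 1/(28.3·1.32) = 0.02677 K/W
ΣR = 4.228×10^-4 + 0.3986 + 0.02677 = 0.4258 K/W
Q = ΔT/ΣR = (294.6 K − 267.56 K)/0.4258 = 63.5 W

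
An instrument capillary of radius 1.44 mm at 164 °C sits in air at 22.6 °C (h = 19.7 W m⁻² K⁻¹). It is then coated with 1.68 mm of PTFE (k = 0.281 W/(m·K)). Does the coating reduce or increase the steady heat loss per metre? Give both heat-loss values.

Critical radius for a cylinder: r_cr = k/h = 0.0143 m = 1.43 cm.
Outer radius after coating: r₂ = 0.00144 + 0.00168 = 0.00312 m.
Since r₁ < r_cr and r₂ ≤ r_cr, the coating moves toward the maximum at r_cr — heat loss rises.
Bare: R = 1/(2πr₁h) = 5.610 m·K/W; Q = 141.4/5.610 = 25.2 W/m.
Coated: R = R_cond + R_conv = 3.027 m·K/W; Q = 141.4/3.027 = 46.7 W/m.

increases: 25.2 → 46.7 W/m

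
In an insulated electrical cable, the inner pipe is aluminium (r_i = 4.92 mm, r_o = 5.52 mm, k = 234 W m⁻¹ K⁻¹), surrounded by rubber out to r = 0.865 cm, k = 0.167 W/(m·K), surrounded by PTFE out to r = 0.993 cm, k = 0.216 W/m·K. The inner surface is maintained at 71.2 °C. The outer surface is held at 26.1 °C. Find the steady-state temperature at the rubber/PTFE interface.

T = 34.8 °C

Treat each layer as a resistance in series:
  R'_aluminium = ln(0.00552/0.00492)/(2πk) = 0.1151/(2π·234) = 7.826×10^-5 m·K/W
  R'_rubber = ln(0.00865/0.00552)/(2πk) = 0.4492/(2π·0.167) = 0.4281 m·K/W
  R'_PTFE = ln(0.00993/0.00865)/(2πk) = 0.1380/(2π·0.216) = 0.1017 m·K/W
ΣR = 7.826×10^-5 + 0.4281 + 0.1017 = 0.5299 m·K/W
Q' = ΔT/ΣR = (71.2 °C − 26.1 °C)/0.5299 = 85.11 W/m
From the inner boundary to the rubber/PTFE interface, ΣR_partial = 0.4282 m·K/W.
T_interface = T_in − Q'·ΣR_partial = 71.2 °C − (85.11)(0.4282) = 34.8 °C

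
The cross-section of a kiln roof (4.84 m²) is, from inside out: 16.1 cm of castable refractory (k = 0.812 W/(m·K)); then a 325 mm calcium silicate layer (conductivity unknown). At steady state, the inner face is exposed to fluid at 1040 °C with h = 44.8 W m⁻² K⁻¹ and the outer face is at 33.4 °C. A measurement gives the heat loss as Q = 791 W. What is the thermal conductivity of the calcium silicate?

k = 0.0547 W/m·K

ΣR = ΔT/Q = |1040 − 33.4|/791 = 1.273 K/W
Known resistances:
  R_conv,in = 1/(hA) = 1/(44.8·4.84) = 0.004612 K/W
  R_castable refractory = L/(kA) = 0.161/(0.812·4.84) = 0.04097 K/W
R_calcium silicate = ΣR − ΣR_known = 1.273 − 0.04558 = 1.227 K/W
L/(kA) = 1.227 ⇒ k = 0.325/(1.227·4.84) = 0.0547 W/m·K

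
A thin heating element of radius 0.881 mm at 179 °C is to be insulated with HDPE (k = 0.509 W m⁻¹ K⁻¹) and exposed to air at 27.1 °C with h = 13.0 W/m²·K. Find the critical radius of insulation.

For a cylinder, r_cr = k_ins/h = 0.509/13.0 = 0.0392 m = 3.92 cm

r_cr = 3.92 cm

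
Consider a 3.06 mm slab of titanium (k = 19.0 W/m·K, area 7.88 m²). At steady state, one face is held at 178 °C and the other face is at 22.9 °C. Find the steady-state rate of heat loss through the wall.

Q = kA·ΔT/L = 19.0 × 7.88 × |178 °C − 22.9 °C| / 0.00306 = 7.59×10^6 W

Q = 7590 kW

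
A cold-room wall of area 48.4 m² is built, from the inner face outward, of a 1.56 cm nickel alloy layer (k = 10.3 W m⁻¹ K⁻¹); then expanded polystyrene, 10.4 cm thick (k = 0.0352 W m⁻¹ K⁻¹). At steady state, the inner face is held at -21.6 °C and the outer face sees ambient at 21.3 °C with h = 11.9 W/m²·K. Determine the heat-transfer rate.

Q = 683 W

Treat each layer as a resistance in series:
  R_nickel alloy = L/(kA) = 0.0156/(10.3·48.4) = 3.129×10^-5 K/W
  R_expanded polystyrene = L/(kA) = 0.104/(0.0352·48.4) = 0.06104 K/W
  R_conv,out = 1/(hA) = 1/(11.9·48.4) = 0.001736 K/W
ΣR = 3.129×10^-5 + 0.06104 + 0.001736 = 0.06281 K/W
Q = ΔT/ΣR = (-21.6 °C − 21.3 °C)/0.06281 = -683 W
(Negative Q ⇒ heat flows inward; heat gain = 683 W.)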